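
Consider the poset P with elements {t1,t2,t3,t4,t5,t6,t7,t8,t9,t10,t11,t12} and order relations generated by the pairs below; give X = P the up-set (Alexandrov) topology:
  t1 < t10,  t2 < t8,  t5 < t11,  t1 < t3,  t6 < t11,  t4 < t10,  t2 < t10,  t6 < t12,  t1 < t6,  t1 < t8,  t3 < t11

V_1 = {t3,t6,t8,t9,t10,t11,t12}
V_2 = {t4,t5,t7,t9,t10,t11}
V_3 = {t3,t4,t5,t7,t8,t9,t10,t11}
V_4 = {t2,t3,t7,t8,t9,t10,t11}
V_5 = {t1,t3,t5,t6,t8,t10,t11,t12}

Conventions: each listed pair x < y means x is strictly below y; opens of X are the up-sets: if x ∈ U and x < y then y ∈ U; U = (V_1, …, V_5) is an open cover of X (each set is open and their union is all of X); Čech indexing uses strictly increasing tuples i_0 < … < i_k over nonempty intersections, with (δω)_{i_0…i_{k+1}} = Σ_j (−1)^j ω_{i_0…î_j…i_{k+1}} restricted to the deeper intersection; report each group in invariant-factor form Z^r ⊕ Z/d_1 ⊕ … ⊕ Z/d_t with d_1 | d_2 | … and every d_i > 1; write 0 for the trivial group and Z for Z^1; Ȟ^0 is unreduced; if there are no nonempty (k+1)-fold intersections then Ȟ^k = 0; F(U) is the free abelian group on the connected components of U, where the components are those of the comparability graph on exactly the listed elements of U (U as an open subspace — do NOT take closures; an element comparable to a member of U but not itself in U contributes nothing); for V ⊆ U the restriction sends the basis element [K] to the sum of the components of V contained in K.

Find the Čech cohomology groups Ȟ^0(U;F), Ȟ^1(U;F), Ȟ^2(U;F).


nerve simplices:
  V12={t9,t10,t11} V13={t3,t8,t9,t10,t11} V14={t3,t8,t9,t10,t11} V15={t3,t6,t8,t10,t11,t12} V23={t4,t5,t7,t9,t10,t11} V24={t7,t9,t10,t11} V25={t5,t10,t11} V34={t3,t7,t8,t9,t10,t11} V35={t3,t5,t8,t10,t11} V45={t3,t8,t10,t11}
  V123={t9,t10,t11} V124={t9,t10,t11} V125={t10,t11} V134={t3,t8,t9,t10,t11} V135={t3,t8,t10,t11} V145={t3,t8,t10,t11} V234={t7,t9,t10,t11} V235={t5,t10,t11} V245={t10,t11} V345={t3,t8,t10,t11}
  V1234={t9,t10,t11} V1235={t10,t11} V1245={t10,t11} V1345={t3,t8,t10,t11} V2345={t10,t11}
  V12345={t10,t11}
components per intersection:
  V1: {t3,t6,t11,t12} {t8} {t9} {t10}
  V2: {t4,t10} {t5,t11} {t7} {t9}
  V3: {t3,t5,t11} {t4,t10} {t7} {t8} {t9}
  V4: {t2,t8,t10} {t3,t11} {t7} {t9}
  V5: {t1,t3,t5,t6,t8,t10,t11,t12}
  V12: {t9} {t10} {t11}
  V13: {t3,t11} {t8} {t9} {t10}
  V14: {t3,t11} {t8} {t9} {t10}
  V15: {t3,t6,t11,t12} {t8} {t10}
  V23: {t4,t10} {t5,t11} {t7} {t9}
  V24: {t7} {t9} {t10} {t11}
  V25: {t5,t11} {t10}
  V34: {t3,t11} {t7} {t8} {t9} {t10}
  V35: {t3,t5,t11} {t8} {t10}
  V45: {t3,t11} {t8} {t10}
  V123: {t9} {t10} {t11}
  V124: {t9} {t10} {t11}
  V125: {t10} {t11}
  V134: {t3,t11} {t8} {t9} {t10}
  V135: {t3,t11} {t8} {t10}
  V145: {t3,t11} {t8} {t10}
  V234: {t7} {t9} {t10} {t11}
  V235: {t5,t11} {t10}
  V245: {t10} {t11}
  V345: {t3,t11} {t8} {t10}
  V1234: {t9} {t10} {t11}
  V1235: {t10} {t11}
  V1245: {t10} {t11}
  V1345: {t3,t11} {t8} {t10}
  V2345: {t10} {t11}
  V12345: {t10} {t11}
C dims 18,35,29,12; δ0: rk 15, SNF 1^15; δ1: rk 19, SNF 1^19; δ2: rk 10, SNF 1^10
degree 0: 18−15−0 = 3 → Ȟ^0 ≅ Z^3
degree 1: 35−19−15 = 1 → Ȟ^1 ≅ Z
degree 2: 29−10−19 = 0 → Ȟ^2 ≅ 0

Ȟ^0 = Z^3,  Ȟ^1 = Z,  Ȟ^2 = 0


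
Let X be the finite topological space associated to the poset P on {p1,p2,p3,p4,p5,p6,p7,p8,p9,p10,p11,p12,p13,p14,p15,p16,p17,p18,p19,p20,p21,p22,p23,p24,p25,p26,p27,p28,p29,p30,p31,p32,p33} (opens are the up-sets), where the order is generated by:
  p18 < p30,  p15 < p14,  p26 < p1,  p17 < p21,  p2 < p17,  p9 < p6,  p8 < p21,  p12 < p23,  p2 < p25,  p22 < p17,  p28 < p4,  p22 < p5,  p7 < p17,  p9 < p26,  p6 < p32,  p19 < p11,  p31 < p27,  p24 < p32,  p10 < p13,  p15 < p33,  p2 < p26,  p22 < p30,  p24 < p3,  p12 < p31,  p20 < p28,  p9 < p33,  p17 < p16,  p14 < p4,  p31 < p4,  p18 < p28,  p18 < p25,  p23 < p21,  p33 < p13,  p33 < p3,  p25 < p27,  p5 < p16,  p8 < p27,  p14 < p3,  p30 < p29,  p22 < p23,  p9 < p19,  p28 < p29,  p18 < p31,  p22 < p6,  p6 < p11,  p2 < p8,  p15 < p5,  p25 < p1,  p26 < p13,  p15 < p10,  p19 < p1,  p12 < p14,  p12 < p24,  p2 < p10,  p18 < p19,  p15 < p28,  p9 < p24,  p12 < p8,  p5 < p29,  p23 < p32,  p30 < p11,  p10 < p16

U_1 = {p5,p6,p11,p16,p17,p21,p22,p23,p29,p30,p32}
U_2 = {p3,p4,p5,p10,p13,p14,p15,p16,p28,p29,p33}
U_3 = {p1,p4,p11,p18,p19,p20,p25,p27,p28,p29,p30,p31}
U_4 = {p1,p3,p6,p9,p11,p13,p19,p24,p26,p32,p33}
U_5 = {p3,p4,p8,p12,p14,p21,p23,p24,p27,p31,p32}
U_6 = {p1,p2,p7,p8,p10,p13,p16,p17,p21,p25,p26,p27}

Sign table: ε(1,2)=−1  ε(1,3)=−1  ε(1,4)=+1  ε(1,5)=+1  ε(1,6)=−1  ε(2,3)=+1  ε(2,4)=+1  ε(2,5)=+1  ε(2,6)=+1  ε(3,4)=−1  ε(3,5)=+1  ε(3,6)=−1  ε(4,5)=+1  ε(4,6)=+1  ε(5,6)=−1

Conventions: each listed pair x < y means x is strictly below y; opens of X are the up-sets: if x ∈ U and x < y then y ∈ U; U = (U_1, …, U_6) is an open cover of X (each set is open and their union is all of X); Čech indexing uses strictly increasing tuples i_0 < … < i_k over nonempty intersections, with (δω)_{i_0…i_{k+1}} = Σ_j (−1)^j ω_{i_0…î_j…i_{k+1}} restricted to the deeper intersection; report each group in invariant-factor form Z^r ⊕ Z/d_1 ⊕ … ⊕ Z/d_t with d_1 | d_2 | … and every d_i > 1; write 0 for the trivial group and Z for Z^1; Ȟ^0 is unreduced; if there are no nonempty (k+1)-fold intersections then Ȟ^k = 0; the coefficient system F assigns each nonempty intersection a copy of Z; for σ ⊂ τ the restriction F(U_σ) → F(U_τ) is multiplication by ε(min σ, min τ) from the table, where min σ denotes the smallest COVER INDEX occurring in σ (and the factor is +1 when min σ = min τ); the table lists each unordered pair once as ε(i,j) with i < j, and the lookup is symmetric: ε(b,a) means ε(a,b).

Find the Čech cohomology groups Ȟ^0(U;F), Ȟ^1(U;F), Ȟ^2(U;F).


Ȟ^0 = 0; Ȟ^1 = Z/2; Ȟ^2 = Z

nonempty intersections:
  U12={p5,p16,p29} U13={p11,p29,p30} U14={p6,p11,p32} U15={p21,p23,p32} U16={p16,p17,p21} U23={p4,p28,p29} U24={p3,p13,p33} U25={p3,p4,p14} U26={p10,p13,p16} U34={p1,p11,p19} U35={p4,p27,p31} U36={p1,p25,p27} U45={p3,p24,p32} U46={p1,p13,p26} U56={p8,p21,p27}
  U123={p29} U126={p16} U134={p11} U145={p32} U156={p21} U235={p4} U245={p3} U246={p13} U346={p1} U356={p27}
C dims 6,15,10; δ0: rk 6, SNF 1^5·2; δ1: rk 9, SNF 1^9
Ȟ^0: (6−6)−0=0 ⇒ 0
Ȟ^1: (15−9)−6=0 plus torsion [2] ⇒ Z/2
Ȟ^2: (10−0)−9=1 ⇒ Z


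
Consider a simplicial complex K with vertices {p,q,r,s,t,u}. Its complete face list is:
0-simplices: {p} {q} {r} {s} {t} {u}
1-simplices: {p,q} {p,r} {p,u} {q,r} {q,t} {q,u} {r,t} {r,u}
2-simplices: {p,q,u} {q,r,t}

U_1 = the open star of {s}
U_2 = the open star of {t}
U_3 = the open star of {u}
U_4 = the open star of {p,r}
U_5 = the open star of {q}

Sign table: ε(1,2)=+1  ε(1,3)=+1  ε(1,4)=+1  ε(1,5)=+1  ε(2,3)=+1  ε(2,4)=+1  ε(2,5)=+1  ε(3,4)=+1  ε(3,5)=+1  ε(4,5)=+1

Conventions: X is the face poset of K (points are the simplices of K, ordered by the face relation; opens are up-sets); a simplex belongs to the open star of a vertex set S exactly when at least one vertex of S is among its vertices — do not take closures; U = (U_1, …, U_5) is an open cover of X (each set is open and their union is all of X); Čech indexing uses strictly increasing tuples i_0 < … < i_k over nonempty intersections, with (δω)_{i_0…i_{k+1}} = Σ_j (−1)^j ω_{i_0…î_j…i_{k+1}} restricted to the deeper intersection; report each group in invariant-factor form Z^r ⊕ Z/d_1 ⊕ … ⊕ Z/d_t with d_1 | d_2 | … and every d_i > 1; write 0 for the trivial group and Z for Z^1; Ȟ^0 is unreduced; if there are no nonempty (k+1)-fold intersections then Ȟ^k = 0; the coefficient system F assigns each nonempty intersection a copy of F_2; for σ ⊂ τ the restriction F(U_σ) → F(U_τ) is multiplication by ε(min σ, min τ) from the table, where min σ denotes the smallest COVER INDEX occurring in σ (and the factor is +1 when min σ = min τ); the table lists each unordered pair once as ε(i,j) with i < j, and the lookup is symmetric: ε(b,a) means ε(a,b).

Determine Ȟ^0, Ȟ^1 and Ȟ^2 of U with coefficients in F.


nonempty overlaps:
  U1={{s}} U2={{t},{q,t},{r,t},{q,r,t}} U3={{u},{p,u},{q,u},{r,u},{p,q,u}} U4={{p},{r},{p,q},{p,r},{p,u},{q,r},{r,t},{r,u},{p,q,u},{q,r,t}} U5={{q},{p,q},{q,r},{q,t},{q,u},{p,q,u},{q,r,t}}
  U24={{r,t},{q,r,t}} U25={{q,t},{q,r,t}} U34={{p,u},{r,u},{p,q,u}} U35={{q,u},{p,q,u}} U45={{p,q},{q,r},{p,q,u},{q,r,t}}
  U245={{q,r,t}} U345={{p,q,u}}
C dims 5,5,2; δ0: rk_F2 3; δ1: rk_F2 2
degree 0: 5−3−0 = 2 → Ȟ^0 ≅ Z/2 ⊕ Z/2
degree 1: 5−2−3 = 0 → Ȟ^1 ≅ 0
degree 2: 2−0−2 = 0 → Ȟ^2 ≅ 0

Ȟ^0 ≅ Z/2 ⊕ Z/2, Ȟ^1 ≅ 0 and Ȟ^2 ≅ 0


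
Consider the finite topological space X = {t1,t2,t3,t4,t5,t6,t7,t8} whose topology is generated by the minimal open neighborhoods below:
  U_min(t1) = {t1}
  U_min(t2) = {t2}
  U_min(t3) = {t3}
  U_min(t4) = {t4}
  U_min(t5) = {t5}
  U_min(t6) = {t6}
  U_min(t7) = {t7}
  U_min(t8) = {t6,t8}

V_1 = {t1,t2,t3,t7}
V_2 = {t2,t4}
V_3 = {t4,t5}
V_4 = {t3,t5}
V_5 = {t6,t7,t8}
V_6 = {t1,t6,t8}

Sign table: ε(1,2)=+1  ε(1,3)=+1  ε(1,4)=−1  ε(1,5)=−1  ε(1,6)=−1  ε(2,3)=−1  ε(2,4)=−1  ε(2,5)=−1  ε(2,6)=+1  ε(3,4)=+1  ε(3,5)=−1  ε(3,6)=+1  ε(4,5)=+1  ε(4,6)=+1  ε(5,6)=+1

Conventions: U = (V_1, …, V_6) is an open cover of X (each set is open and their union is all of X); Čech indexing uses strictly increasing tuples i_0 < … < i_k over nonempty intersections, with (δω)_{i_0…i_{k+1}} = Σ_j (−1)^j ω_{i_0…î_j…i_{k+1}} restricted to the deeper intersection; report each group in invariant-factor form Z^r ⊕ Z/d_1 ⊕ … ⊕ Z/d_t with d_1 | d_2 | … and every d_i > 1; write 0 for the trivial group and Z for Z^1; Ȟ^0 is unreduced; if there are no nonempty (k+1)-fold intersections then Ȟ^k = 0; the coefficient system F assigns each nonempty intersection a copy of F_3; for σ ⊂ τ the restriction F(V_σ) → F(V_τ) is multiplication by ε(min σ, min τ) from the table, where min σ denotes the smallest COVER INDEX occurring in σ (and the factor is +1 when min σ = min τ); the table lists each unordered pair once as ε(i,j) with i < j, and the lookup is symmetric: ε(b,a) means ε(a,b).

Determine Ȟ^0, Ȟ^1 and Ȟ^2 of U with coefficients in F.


cover nerve:
  V12={t2} V14={t3} V15={t7} V16={t1} V23={t4} V34={t5} V56={t6,t8}
C dims 6,7; δ0: rk_F3 5
Ȟ^0: (6−5)−0=1 ⇒ Z/3
Ȟ^1: (7−0)−5=2 ⇒ Z/3 ⊕ Z/3
Ȟ^2: (0−0)−0=0 ⇒ 0

Ȟ^0 ≅ Z/3,  Ȟ^1 ≅ Z/3 ⊕ Z/3,  Ȟ^2 ≅ 0


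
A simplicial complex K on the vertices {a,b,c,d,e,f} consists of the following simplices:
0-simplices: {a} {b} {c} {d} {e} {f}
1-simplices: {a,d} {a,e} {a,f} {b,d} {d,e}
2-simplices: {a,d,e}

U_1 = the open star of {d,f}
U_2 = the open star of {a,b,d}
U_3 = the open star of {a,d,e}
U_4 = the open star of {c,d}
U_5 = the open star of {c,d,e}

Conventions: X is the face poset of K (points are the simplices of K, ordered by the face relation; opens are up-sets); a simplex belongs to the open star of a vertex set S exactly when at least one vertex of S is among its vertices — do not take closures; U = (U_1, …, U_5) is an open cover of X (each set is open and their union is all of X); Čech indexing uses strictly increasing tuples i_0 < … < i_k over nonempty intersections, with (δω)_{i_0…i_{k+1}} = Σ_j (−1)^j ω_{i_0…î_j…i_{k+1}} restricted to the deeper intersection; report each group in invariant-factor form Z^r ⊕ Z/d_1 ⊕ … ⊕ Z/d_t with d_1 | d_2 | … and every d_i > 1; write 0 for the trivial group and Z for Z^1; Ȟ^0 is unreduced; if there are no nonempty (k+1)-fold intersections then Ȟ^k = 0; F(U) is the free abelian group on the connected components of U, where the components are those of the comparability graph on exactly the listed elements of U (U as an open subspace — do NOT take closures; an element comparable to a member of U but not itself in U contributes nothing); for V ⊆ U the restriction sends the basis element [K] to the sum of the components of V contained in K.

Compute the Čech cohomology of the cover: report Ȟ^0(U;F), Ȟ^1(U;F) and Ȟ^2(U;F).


nerve of the cover:
  U1={{d},{f},{a,d},{a,f},{b,d},{d,e},{a,d,e}} U2={{a},{b},{d},{a,d},{a,e},{a,f},{b,d},{d,e},{a,d,e}} U3={{a},{d},{e},{a,d},{a,e},{a,f},{b,d},{d,e},{a,d,e}} U4={{c},{d},{a,d},{b,d},{d,e},{a,d,e}} U5={{c},{d},{e},{a,d},{a,e},{b,d},{d,e},{a,d,e}}
  U12={{d},{a,d},{a,f},{b,d},{d,e},{a,d,e}} U13={{d},{a,d},{a,f},{b,d},{d,e},{a,d,e}} U14={{d},{a,d},{b,d},{d,e},{a,d,e}} U15={{d},{a,d},{b,d},{d,e},{a,d,e}} U23={{a},{d},{a,d},{a,e},{a,f},{b,d},{d,e},{a,d,e}} U24={{d},{a,d},{b,d},{d,e},{a,d,e}} U25={{d},{a,d},{a,e},{b,d},{d,e},{a,d,e}} U34={{d},{a,d},{b,d},{d,e},{a,d,e}} U35={{d},{e},{a,d},{a,e},{b,d},{d,e},{a,d,e}} U45={{c},{d},{a,d},{b,d},{d,e},{a,d,e}}
  U123={{d},{a,d},{a,f},{b,d},{d,e},{a,d,e}} U124={{d},{a,d},{b,d},{d,e},{a,d,e}} U125={{d},{a,d},{b,d},{d,e},{a,d,e}} U134={{d},{a,d},{b,d},{d,e},{a,d,e}} U135={{d},{a,d},{b,d},{d,e},{a,d,e}} U145={{d},{a,d},{b,d},{d,e},{a,d,e}} U234={{d},{a,d},{b,d},{d,e},{a,d,e}} U235={{d},{a,d},{a,e},{b,d},{d,e},{a,d,e}} U245={{d},{a,d},{b,d},{d,e},{a,d,e}} U345={{d},{a,d},{b,d},{d,e},{a,d,e}}
  U1234={{d},{a,d},{b,d},{d,e},{a,d,e}} U1235={{d},{a,d},{b,d},{d,e},{a,d,e}} U1245={{d},{a,d},{b,d},{d,e},{a,d,e}} U1345={{d},{a,d},{b,d},{d,e},{a,d,e}} U2345={{d},{a,d},{b,d},{d,e},{a,d,e}}
  U12345={{d},{a,d},{b,d},{d,e},{a,d,e}}
components per intersection:
  U1: {{d},{a,d},{b,d},{d,e},{a,d,e}} {{f},{a,f}}
  U2: {{a},{b},{d},{a,d},{a,e},{a,f},{b,d},{d,e},{a,d,e}}
  U3: {{a},{d},{e},{a,d},{a,e},{a,f},{b,d},{d,e},{a,d,e}}
  U4: {{c}} {{d},{a,d},{b,d},{d,e},{a,d,e}}
  U5: {{c}} {{d},{e},{a,d},{a,e},{b,d},{d,e},{a,d,e}}
  U12: {{d},{a,d},{b,d},{d,e},{a,d,e}} {{a,f}}
  U13: {{d},{a,d},{b,d},{d,e},{a,d,e}} {{a,f}}
  U14: {{d},{a,d},{b,d},{d,e},{a,d,e}}
  U15: {{d},{a,d},{b,d},{d,e},{a,d,e}}
  U23: {{a},{d},{a,d},{a,e},{a,f},{b,d},{d,e},{a,d,e}}
  U24: {{d},{a,d},{b,d},{d,e},{a,d,e}}
  U25: {{d},{a,d},{a,e},{b,d},{d,e},{a,d,e}}
  U34: {{d},{a,d},{b,d},{d,e},{a,d,e}}
  U35: {{d},{e},{a,d},{a,e},{b,d},{d,e},{a,d,e}}
  U45: {{c}} {{d},{a,d},{b,d},{d,e},{a,d,e}}
  U123: {{d},{a,d},{b,d},{d,e},{a,d,e}} {{a,f}}
  U124: {{d},{a,d},{b,d},{d,e},{a,d,e}}
  U125: {{d},{a,d},{b,d},{d,e},{a,d,e}}
  U134: {{d},{a,d},{b,d},{d,e},{a,d,e}}
  U135: {{d},{a,d},{b,d},{d,e},{a,d,e}}
  U145: {{d},{a,d},{b,d},{d,e},{a,d,e}}
  U234: {{d},{a,d},{b,d},{d,e},{a,d,e}}
  U235: {{d},{a,d},{a,e},{b,d},{d,e},{a,d,e}}
  U245: {{d},{a,d},{b,d},{d,e},{a,d,e}}
  U345: {{d},{a,d},{b,d},{d,e},{a,d,e}}
  U1234: {{d},{a,d},{b,d},{d,e},{a,d,e}}
  U1235: {{d},{a,d},{b,d},{d,e},{a,d,e}}
  U1245: {{d},{a,d},{b,d},{d,e},{a,d,e}}
  U1345: {{d},{a,d},{b,d},{d,e},{a,d,e}}
  U2345: {{d},{a,d},{b,d},{d,e},{a,d,e}}
  U12345: {{d},{a,d},{b,d},{d,e},{a,d,e}}
C dims 8,13,11,5; δ0: rk 6, SNF 1^6; δ1: rk 7, SNF 1^7; δ2: rk 4, SNF 1^4
Ȟ^0 = (8 − 6) − 0 = 2, so Ȟ^0 ≅ Z^2
Ȟ^1 = (13 − 7) − 6 = 0, so Ȟ^1 ≅ 0
Ȟ^2 = (11 − 4) − 7 = 0, so Ȟ^2 ≅ 0

Ȟ^0(U;F) ≅ Z^2; Ȟ^1(U;F) ≅ 0; Ȟ^2(U;F) ≅ 0


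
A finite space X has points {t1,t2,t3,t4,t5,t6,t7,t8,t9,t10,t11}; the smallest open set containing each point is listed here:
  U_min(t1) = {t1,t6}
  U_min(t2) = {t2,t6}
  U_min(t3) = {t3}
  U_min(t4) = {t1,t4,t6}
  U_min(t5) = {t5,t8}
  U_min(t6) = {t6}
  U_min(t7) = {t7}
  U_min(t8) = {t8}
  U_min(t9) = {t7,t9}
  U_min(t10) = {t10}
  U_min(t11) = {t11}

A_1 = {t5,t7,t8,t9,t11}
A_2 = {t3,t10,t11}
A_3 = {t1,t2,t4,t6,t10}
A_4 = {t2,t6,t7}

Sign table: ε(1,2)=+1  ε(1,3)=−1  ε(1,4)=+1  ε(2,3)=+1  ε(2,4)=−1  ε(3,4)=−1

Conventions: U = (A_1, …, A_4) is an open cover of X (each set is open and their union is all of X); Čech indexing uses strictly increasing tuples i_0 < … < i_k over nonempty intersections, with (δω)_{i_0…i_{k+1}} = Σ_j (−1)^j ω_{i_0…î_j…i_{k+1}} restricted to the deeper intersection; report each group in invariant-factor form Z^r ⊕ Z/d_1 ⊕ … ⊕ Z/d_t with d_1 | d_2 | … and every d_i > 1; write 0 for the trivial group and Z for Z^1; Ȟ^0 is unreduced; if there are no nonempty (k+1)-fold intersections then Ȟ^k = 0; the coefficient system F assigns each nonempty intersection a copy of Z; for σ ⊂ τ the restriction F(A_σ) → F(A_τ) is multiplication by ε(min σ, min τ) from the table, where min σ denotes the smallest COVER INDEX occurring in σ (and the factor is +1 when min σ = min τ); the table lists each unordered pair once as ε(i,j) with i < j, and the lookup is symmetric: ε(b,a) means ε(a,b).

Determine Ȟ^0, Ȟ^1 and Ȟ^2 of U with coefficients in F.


Ȟ^0 ≅ 0, Ȟ^1 ≅ Z/2 and Ȟ^2 ≅ 0

nerve of the cover:
  A12={t11} A14={t7} A23={t10} A34={t2,t6}
C dims 4,4; δ0: rk 4, SNF 1^3·2
Ȟ^0 = (4 − 4) − 0 = 0, so Ȟ^0 ≅ 0
Ȟ^1 = (4 − 0) − 4 = 0 plus torsion [2], so Ȟ^1 ≅ Z/2
Ȟ^2 = (0 − 0) − 0 = 0, so Ȟ^2 ≅ 0


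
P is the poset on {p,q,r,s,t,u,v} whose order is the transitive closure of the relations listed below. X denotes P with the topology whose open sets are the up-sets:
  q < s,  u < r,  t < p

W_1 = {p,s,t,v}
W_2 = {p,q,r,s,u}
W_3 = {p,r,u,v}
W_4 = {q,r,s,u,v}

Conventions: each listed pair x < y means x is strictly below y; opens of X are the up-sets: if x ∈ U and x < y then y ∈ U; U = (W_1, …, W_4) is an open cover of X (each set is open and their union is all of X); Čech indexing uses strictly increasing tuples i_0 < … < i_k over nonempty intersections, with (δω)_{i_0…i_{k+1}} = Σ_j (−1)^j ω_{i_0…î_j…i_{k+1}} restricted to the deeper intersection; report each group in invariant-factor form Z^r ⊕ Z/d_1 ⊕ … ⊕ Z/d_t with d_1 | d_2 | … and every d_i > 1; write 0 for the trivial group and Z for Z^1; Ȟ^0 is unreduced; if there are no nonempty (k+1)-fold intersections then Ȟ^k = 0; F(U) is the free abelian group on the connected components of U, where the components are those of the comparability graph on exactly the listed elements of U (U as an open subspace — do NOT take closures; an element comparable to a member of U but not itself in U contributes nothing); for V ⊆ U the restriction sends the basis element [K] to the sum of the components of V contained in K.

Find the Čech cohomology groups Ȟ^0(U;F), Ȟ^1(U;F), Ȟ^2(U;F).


Ȟ^0 ≅ Z^4, Ȟ^1 ≅ 0, Ȟ^2 ≅ 0

nonempty overlaps:
  W12={p,s} W13={p,v} W14={s,v} W23={p,r,u} W24={q,r,s,u} W34={r,u,v}
  W123={p} W124={s} W134={v} W234={r,u}
components per intersection:
  W1: {p,t} {s} {v}
  W2: {p} {q,s} {r,u}
  W3: {p} {r,u} {v}
  W4: {q,s} {r,u} {v}
  W12: {p} {s}
  W13: {p} {v}
  W14: {s} {v}
  W23: {p} {r,u}
  W24: {q,s} {r,u}
  W34: {r,u} {v}
  W123: {p}
  W124: {s}
  W134: {v}
  W234: {r,u}
C dims 12,12,4; δ0: rk 8, SNF 1^8; δ1: rk 4, SNF 1^4
degree 0: 12−8−0 = 4 → Ȟ^0 ≅ Z^4
degree 1: 12−4−8 = 0 → Ȟ^1 ≅ 0
degree 2: 4−0−4 = 0 → Ȟ^2 ≅ 0


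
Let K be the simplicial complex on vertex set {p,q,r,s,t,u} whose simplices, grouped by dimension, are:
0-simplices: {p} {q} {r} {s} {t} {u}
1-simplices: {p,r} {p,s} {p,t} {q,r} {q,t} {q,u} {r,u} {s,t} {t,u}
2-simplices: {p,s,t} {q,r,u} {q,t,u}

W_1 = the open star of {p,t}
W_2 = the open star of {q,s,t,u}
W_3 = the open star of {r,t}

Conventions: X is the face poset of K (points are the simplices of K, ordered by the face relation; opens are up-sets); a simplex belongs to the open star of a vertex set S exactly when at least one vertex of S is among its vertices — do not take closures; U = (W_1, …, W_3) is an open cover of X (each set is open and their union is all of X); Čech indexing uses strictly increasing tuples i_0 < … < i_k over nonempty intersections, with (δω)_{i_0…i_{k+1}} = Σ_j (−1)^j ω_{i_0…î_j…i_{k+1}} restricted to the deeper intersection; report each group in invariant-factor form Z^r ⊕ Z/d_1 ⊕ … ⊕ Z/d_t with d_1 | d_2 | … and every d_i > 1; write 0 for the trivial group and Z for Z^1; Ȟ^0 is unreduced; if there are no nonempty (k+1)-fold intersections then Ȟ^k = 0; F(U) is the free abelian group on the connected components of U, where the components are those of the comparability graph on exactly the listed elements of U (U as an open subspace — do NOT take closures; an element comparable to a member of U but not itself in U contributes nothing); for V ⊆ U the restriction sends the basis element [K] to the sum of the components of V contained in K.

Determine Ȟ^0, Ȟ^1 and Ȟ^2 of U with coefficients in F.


Ȟ^0(U;F) ≅ Z, Ȟ^1(U;F) ≅ Z and Ȟ^2(U;F) ≅ 0

intersection data:
  W1={{p},{t},{p,r},{p,s},{p,t},{q,t},{s,t},{t,u},{p,s,t},{q,t,u}} W2={{q},{s},{t},{u},{p,s},{p,t},{q,r},{q,t},{q,u},{r,u},{s,t},{t,u},{p,s,t},{q,r,u},{q,t,u}} W3={{r},{t},{p,r},{p,t},{q,r},{q,t},{r,u},{s,t},{t,u},{p,s,t},{q,r,u},{q,t,u}}
  W12={{t},{p,s},{p,t},{q,t},{s,t},{t,u},{p,s,t},{q,t,u}} W13={{t},{p,r},{p,t},{q,t},{s,t},{t,u},{p,s,t},{q,t,u}} W23={{t},{p,t},{q,r},{q,t},{r,u},{s,t},{t,u},{p,s,t},{q,r,u},{q,t,u}}
  W123={{t},{p,t},{q,t},{s,t},{t,u},{p,s,t},{q,t,u}}
components per intersection:
  W1: {{p},{t},{p,r},{p,s},{p,t},{q,t},{s,t},{t,u},{p,s,t},{q,t,u}}
  W2: {{q},{s},{t},{u},{p,s},{p,t},{q,r},{q,t},{q,u},{r,u},{s,t},{t,u},{p,s,t},{q,r,u},{q,t,u}}
  W3: {{r},{p,r},{q,r},{r,u},{q,r,u}} {{t},{p,t},{q,t},{s,t},{t,u},{p,s,t},{q,t,u}}
  W12: {{t},{p,s},{p,t},{q,t},{s,t},{t,u},{p,s,t},{q,t,u}}
  W13: {{t},{p,t},{q,t},{s,t},{t,u},{p,s,t},{q,t,u}} {{p,r}}
  W23: {{t},{p,t},{q,t},{s,t},{t,u},{p,s,t},{q,t,u}} {{q,r},{r,u},{q,r,u}}
  W123: {{t},{p,t},{q,t},{s,t},{t,u},{p,s,t},{q,t,u}}
C dims 4,5,1; δ0: rk 3, SNF 1^3; δ1: rk 1, SNF 1^1
Ȟ^0 = (4 − 3) − 0 = 1, so Ȟ^0 ≅ Z
Ȟ^1 = (5 − 1) − 3 = 1, so Ȟ^1 ≅ Z
Ȟ^2 = (1 − 0) − 1 = 0, so Ȟ^2 ≅ 0


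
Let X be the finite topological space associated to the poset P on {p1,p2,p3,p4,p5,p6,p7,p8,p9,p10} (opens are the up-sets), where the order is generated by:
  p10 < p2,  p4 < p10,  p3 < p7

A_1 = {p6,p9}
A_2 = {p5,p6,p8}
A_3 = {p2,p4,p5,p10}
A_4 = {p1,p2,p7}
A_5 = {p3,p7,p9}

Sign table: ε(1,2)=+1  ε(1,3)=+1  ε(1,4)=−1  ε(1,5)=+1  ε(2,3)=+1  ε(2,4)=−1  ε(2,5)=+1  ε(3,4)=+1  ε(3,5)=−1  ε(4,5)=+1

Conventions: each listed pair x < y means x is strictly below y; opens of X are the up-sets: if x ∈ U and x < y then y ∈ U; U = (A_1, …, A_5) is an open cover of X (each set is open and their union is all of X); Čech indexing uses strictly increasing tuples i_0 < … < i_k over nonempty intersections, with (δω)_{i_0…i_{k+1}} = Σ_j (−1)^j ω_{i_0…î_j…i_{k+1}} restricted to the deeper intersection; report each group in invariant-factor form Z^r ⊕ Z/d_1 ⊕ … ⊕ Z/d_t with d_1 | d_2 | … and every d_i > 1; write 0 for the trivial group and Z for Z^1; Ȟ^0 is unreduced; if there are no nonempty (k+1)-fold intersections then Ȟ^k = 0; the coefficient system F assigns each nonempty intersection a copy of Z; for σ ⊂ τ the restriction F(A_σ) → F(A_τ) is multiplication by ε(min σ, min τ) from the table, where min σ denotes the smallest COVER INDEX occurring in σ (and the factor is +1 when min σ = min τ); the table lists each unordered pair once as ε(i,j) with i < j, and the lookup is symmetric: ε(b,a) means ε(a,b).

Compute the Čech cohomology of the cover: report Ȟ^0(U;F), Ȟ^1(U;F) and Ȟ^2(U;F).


intersection data:
  A12={p6} A15={p9} A23={p5} A34={p2} A45={p7}
C dims 5,5; δ0: rk 4, SNF 1^4
Ȟ^0 = (5 − 4) − 0 = 1, so Ȟ^0 ≅ Z
Ȟ^1 = (5 − 0) − 4 = 1, so Ȟ^1 ≅ Z
Ȟ^2 = (0 − 0) − 0 = 0, so Ȟ^2 ≅ 0

Ȟ^0 ≅ Z, Ȟ^1 ≅ Z and Ȟ^2 ≅ 0


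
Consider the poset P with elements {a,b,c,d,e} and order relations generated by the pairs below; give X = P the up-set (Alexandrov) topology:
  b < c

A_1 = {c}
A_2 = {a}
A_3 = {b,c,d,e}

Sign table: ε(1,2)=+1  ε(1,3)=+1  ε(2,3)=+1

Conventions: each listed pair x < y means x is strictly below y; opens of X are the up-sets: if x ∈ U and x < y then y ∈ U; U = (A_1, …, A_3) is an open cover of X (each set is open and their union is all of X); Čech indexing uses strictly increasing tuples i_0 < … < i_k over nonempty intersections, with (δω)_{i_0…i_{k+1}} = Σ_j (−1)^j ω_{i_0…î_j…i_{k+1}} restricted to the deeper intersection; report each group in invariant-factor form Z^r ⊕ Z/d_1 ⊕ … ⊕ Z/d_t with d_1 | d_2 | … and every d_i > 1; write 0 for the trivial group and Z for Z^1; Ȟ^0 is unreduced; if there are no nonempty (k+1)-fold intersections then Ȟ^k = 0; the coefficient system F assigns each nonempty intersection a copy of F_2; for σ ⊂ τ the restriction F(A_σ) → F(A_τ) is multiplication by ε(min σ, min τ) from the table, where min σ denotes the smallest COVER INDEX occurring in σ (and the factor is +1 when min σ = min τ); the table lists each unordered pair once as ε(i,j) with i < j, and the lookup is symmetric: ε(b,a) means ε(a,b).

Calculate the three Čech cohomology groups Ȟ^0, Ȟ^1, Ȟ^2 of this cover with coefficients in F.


nonempty intersections:
  A13={c}
C dims 3,1; δ0: rk_F2 1
Ȟ^0: (3−1)−0=2 ⇒ Z/2 ⊕ Z/2
Ȟ^1: (1−0)−1=0 ⇒ 0
Ȟ^2: (0−0)−0=0 ⇒ 0

Ȟ^0 ≅ Z/2 ⊕ Z/2, Ȟ^1 ≅ 0 and Ȟ^2 ≅ 0


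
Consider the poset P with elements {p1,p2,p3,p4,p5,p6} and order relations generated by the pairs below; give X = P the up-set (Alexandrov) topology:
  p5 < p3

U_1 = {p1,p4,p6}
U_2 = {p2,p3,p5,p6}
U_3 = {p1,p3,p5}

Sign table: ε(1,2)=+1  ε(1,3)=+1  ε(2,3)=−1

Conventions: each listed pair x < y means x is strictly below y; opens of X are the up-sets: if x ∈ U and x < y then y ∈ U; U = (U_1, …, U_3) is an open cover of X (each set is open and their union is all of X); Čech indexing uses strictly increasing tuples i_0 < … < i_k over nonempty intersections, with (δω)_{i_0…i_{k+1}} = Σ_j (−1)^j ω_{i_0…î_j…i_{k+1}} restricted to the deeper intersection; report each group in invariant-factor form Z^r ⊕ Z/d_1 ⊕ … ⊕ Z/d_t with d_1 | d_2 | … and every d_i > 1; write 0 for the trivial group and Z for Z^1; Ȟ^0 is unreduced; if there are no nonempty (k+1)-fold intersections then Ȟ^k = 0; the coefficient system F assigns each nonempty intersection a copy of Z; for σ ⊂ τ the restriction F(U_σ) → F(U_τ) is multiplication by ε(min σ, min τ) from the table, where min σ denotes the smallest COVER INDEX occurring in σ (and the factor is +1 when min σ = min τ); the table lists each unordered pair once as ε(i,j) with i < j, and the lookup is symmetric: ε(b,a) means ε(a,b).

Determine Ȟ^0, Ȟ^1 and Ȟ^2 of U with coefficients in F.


Ȟ^0 ≅ 0,  Ȟ^1 ≅ Z/2,  Ȟ^2 ≅ 0

nonempty overlaps:
  U12={p6} U13={p1} U23={p3,p5}
C dims 3,3; δ0: rk 3, SNF 1^2·2
degree 0: 3−3−0 = 0 → Ȟ^0 ≅ 0
degree 1: 3−0−3 = 0 plus torsion [2] → Ȟ^1 ≅ Z/2
degree 2: 0−0−0 = 0 → Ȟ^2 ≅ 0


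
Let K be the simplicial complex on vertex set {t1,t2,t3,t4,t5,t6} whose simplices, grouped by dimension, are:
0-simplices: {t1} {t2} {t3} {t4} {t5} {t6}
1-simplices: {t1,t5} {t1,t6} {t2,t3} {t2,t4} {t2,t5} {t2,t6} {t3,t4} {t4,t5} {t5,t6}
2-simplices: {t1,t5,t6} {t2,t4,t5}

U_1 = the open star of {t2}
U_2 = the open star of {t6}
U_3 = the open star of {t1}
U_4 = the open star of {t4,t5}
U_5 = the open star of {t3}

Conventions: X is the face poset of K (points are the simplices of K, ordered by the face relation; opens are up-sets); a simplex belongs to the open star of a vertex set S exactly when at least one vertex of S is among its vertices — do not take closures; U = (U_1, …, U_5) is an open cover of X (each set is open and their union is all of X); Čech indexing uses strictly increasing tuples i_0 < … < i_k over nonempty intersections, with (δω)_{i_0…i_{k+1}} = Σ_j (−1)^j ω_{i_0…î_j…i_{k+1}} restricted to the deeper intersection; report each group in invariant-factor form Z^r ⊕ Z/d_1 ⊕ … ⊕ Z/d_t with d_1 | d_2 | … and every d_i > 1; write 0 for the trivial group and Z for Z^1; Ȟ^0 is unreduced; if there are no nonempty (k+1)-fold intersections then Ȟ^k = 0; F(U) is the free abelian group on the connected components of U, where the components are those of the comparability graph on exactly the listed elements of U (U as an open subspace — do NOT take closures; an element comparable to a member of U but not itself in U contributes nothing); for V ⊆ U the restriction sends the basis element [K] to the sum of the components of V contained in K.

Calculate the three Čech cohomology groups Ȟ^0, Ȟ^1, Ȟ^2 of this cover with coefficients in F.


intersection data:
  U1={{t2},{t2,t3},{t2,t4},{t2,t5},{t2,t6},{t2,t4,t5}} U2={{t6},{t1,t6},{t2,t6},{t5,t6},{t1,t5,t6}} U3={{t1},{t1,t5},{t1,t6},{t1,t5,t6}} U4={{t4},{t5},{t1,t5},{t2,t4},{t2,t5},{t3,t4},{t4,t5},{t5,t6},{t1,t5,t6},{t2,t4,t5}} U5={{t3},{t2,t3},{t3,t4}}
  U12={{t2,t6}} U14={{t2,t4},{t2,t5},{t2,t4,t5}} U15={{t2,t3}} U23={{t1,t6},{t1,t5,t6}} U24={{t5,t6},{t1,t5,t6}} U34={{t1,t5},{t1,t5,t6}} U45={{t3,t4}}
  U234={{t1,t5,t6}}
components per intersection:
  U1: {{t2},{t2,t3},{t2,t4},{t2,t5},{t2,t6},{t2,t4,t5}}
  U2: {{t6},{t1,t6},{t2,t6},{t5,t6},{t1,t5,t6}}
  U3: {{t1},{t1,t5},{t1,t6},{t1,t5,t6}}
  U4: {{t4},{t5},{t1,t5},{t2,t4},{t2,t5},{t3,t4},{t4,t5},{t5,t6},{t1,t5,t6},{t2,t4,t5}}
  U5: {{t3},{t2,t3},{t3,t4}}
  U12: {{t2,t6}}
  U14: {{t2,t4},{t2,t5},{t2,t4,t5}}
  U15: {{t2,t3}}
  U23: {{t1,t6},{t1,t5,t6}}
  U24: {{t5,t6},{t1,t5,t6}}
  U34: {{t1,t5},{t1,t5,t6}}
  U45: {{t3,t4}}
  U234: {{t1,t5,t6}}
C dims 5,7,1; δ0: rk 4, SNF 1^4; δ1: rk 1, SNF 1^1
Ȟ^0 = (5 − 4) − 0 = 1, so Ȟ^0 ≅ Z
Ȟ^1 = (7 − 1) − 4 = 2, so Ȟ^1 ≅ Z^2
Ȟ^2 = (1 − 0) − 1 = 0, so Ȟ^2 ≅ 0

Ȟ^0 ≅ Z, Ȟ^1 ≅ Z^2, Ȟ^2 ≅ 0


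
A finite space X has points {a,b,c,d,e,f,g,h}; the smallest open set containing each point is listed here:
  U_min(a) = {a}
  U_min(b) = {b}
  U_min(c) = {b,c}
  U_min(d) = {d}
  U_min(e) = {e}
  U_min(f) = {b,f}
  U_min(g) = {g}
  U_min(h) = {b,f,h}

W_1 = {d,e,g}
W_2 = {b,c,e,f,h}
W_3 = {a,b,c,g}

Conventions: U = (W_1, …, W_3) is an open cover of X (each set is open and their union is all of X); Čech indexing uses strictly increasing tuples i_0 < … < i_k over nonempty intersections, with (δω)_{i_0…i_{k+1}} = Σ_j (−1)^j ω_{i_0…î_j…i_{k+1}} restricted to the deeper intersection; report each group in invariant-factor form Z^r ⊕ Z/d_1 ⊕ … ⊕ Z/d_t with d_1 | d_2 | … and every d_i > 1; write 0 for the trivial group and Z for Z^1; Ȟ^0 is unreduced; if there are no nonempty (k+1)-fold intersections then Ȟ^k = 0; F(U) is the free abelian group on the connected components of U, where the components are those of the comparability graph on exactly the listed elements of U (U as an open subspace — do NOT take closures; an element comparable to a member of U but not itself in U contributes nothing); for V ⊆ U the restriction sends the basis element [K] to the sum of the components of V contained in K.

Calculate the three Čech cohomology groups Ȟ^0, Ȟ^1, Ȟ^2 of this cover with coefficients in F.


nerve simplices:
  W12={e} W13={g} W23={b,c}
components per intersection:
  W1: {d} {e} {g}
  W2: {b,c,f,h} {e}
  W3: {a} {b,c} {g}
  W12: {e}
  W13: {g}
  W23: {b,c}
C dims 8,3; δ0: rk 3, SNF 1^3
degree 0: 8−3−0 = 5 → Ȟ^0 ≅ Z^5
degree 1: 3−0−3 = 0 → Ȟ^1 ≅ 0
degree 2: 0−0−0 = 0 → Ȟ^2 ≅ 0

Ȟ^0 = Z^5,  Ȟ^1 = 0,  Ȟ^2 = 0


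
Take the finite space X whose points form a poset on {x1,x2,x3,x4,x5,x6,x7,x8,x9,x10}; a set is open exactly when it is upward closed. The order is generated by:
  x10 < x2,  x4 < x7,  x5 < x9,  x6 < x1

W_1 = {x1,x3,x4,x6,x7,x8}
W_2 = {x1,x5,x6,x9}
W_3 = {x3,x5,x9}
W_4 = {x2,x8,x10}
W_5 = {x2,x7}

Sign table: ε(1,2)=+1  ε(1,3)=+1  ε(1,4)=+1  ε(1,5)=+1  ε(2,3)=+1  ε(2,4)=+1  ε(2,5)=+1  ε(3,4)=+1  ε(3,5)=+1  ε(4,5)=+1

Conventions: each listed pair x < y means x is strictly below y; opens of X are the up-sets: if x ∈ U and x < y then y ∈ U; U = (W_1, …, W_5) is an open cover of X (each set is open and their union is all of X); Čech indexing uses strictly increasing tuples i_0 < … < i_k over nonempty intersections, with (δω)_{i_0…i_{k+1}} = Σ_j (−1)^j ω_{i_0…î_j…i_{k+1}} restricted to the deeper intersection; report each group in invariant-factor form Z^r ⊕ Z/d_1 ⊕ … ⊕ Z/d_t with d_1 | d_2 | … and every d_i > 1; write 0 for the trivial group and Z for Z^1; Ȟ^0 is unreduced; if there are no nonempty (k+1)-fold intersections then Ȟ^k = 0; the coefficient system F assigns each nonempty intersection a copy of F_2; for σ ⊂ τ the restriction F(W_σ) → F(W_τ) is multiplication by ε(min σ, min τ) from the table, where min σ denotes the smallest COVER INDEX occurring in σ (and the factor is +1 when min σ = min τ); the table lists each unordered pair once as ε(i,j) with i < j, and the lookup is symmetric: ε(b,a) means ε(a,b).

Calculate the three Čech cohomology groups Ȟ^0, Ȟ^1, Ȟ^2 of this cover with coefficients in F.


nonempty overlaps:
  W12={x1,x6} W13={x3} W14={x8} W15={x7} W23={x5,x9} W45={x2}
C dims 5,6; δ0: rk_F2 4
degree 0: 5−4−0 = 1 → Ȟ^0 ≅ Z/2
degree 1: 6−0−4 = 2 → Ȟ^1 ≅ Z/2 ⊕ Z/2
degree 2: 0−0−0 = 0 → Ȟ^2 ≅ 0

Ȟ^0 ≅ Z/2,  Ȟ^1 ≅ Z/2 ⊕ Z/2,  Ȟ^2 ≅ 0


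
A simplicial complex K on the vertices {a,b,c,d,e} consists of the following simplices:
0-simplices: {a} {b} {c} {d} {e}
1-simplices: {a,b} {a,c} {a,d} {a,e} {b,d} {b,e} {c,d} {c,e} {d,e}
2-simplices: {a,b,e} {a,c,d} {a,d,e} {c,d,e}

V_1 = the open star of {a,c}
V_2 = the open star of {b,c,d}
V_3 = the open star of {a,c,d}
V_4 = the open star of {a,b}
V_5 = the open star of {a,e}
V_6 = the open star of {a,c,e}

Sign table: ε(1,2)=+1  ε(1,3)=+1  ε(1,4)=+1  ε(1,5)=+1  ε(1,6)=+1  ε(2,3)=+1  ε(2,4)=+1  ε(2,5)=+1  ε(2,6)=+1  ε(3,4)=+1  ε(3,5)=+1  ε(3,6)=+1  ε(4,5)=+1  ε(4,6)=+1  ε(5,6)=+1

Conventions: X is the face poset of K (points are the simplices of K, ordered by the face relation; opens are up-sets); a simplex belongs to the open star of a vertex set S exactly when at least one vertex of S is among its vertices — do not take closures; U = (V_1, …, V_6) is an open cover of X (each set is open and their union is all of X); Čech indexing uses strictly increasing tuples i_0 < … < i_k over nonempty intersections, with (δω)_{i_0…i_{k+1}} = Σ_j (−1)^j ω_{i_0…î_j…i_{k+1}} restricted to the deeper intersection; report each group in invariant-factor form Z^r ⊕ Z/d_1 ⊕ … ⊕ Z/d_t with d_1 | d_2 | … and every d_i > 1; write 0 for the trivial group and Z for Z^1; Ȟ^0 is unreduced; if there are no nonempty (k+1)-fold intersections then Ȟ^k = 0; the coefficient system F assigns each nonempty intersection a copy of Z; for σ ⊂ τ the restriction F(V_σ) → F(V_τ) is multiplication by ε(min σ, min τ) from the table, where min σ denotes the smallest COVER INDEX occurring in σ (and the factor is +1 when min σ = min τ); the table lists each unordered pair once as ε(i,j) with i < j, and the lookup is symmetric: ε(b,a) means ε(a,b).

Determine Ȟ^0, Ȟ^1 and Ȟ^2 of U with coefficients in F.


intersection data:
  V1={{a},{c},{a,b},{a,c},{a,d},{a,e},{c,d},{c,e},{a,b,e},{a,c,d},{a,d,e},{c,d,e}} V2={{b},{c},{d},{a,b},{a,c},{a,d},{b,d},{b,e},{c,d},{c,e},{d,e},{a,b,e},{a,c,d},{a,d,e},{c,d,e}} V3={{a},{c},{d},{a,b},{a,c},{a,d},{a,e},{b,d},{c,d},{c,e},{d,e},{a,b,e},{a,c,d},{a,d,e},{c,d,e}} V4={{a},{b},{a,b},{a,c},{a,d},{a,e},{b,d},{b,e},{a,b,e},{a,c,d},{a,d,e}} V5={{a},{e},{a,b},{a,c},{a,d},{a,e},{b,e},{c,e},{d,e},{a,b,e},{a,c,d},{a,d,e},{c,d,e}} V6={{a},{c},{e},{a,b},{a,c},{a,d},{a,e},{b,e},{c,d},{c,e},{d,e},{a,b,e},{a,c,d},{a,d,e},{c,d,e}}
  V12={{c},{a,b},{a,c},{a,d},{c,d},{c,e},{a,b,e},{a,c,d},{a,d,e},{c,d,e}} V13={{a},{c},{a,b},{a,c},{a,d},{a,e},{c,d},{c,e},{a,b,e},{a,c,d},{a,d,e},{c,d,e}} V14={{a},{a,b},{a,c},{a,d},{a,e},{a,b,e},{a,c,d},{a,d,e}} V15={{a},{a,b},{a,c},{a,d},{a,e},{c,e},{a,b,e},{a,c,d},{a,d,e},{c,d,e}} V16={{a},{c},{a,b},{a,c},{a,d},{a,e},{c,d},{c,e},{a,b,e},{a,c,d},{a,d,e},{c,d,e}} V23={{c},{d},{a,b},{a,c},{a,d},{b,d},{c,d},{c,e},{d,e},{a,b,e},{a,c,d},{a,d,e},{c,d,e}} V24={{b},{a,b},{a,c},{a,d},{b,d},{b,e},{a,b,e},{a,c,d},{a,d,e}} V25={{a,b},{a,c},{a,d},{b,e},{c,e},{d,e},{a,b,e},{a,c,d},{a,d,e},{c,d,e}} V26={{c},{a,b},{a,c},{a,d},{b,e},{c,d},{c,e},{d,e},{a,b,e},{a,c,d},{a,d,e},{c,d,e}} V34={{a},{a,b},{a,c},{a,d},{a,e},{b,d},{a,b,e},{a,c,d},{a,d,e}} V35={{a},{a,b},{a,c},{a,d},{a,e},{c,e},{d,e},{a,b,e},{a,c,d},{a,d,e},{c,d,e}} V36={{a},{c},{a,b},{a,c},{a,d},{a,e},{c,d},{c,e},{d,e},{a,b,e},{a,c,d},{a,d,e},{c,d,e}} V45={{a},{a,b},{a,c},{a,d},{a,e},{b,e},{a,b,e},{a,c,d},{a,d,e}} V46={{a},{a,b},{a,c},{a,d},{a,e},{b,e},{a,b,e},{a,c,d},{a,d,e}} V56={{a},{e},{a,b},{a,c},{a,d},{a,e},{b,e},{c,e},{d,e},{a,b,e},{a,c,d},{a,d,e},{c,d,e}}
  V123={{c},{a,b},{a,c},{a,d},{c,d},{c,e},{a,b,e},{a,c,d},{a,d,e},{c,d,e}} V124={{a,b},{a,c},{a,d},{a,b,e},{a,c,d},{a,d,e}} V125={{a,b},{a,c},{a,d},{c,e},{a,b,e},{a,c,d},{a,d,e},{c,d,e}} V126={{c},{a,b},{a,c},{a,d},{c,d},{c,e},{a,b,e},{a,c,d},{a,d,e},{c,d,e}} V134={{a},{a,b},{a,c},{a,d},{a,e},{a,b,e},{a,c,d},{a,d,e}} V135={{a},{a,b},{a,c},{a,d},{a,e},{c,e},{a,b,e},{a,c,d},{a,d,e},{c,d,e}} V136={{a},{c},{a,b},{a,c},{a,d},{a,e},{c,d},{c,e},{a,b,e},{a,c,d},{a,d,e},{c,d,e}} V145={{a},{a,b},{a,c},{a,d},{a,e},{a,b,e},{a,c,d},{a,d,e}} V146={{a},{a,b},{a,c},{a,d},{a,e},{a,b,e},{a,c,d},{a,d,e}} V156={{a},{a,b},{a,c},{a,d},{a,e},{c,e},{a,b,e},{a,c,d},{a,d,e},{c,d,e}} V234={{a,b},{a,c},{a,d},{b,d},{a,b,e},{a,c,d},{a,d,e}} V235={{a,b},{a,c},{a,d},{c,e},{d,e},{a,b,e},{a,c,d},{a,d,e},{c,d,e}} V236={{c},{a,b},{a,c},{a,d},{c,d},{c,e},{d,e},{a,b,e},{a,c,d},{a,d,e},{c,d,e}} V245={{a,b},{a,c},{a,d},{b,e},{a,b,e},{a,c,d},{a,d,e}} V246={{a,b},{a,c},{a,d},{b,e},{a,b,e},{a,c,d},{a,d,e}} V256={{a,b},{a,c},{a,d},{b,e},{c,e},{d,e},{a,b,e},{a,c,d},{a,d,e},{c,d,e}} V345={{a},{a,b},{a,c},{a,d},{a,e},{a,b,e},{a,c,d},{a,d,e}} V346={{a},{a,b},{a,c},{a,d},{a,e},{a,b,e},{a,c,d},{a,d,e}} V356={{a},{a,b},{a,c},{a,d},{a,e},{c,e},{d,e},{a,b,e},{a,c,d},{a,d,e},{c,d,e}} V456={{a},{a,b},{a,c},{a,d},{a,e},{b,e},{a,b,e},{a,c,d},{a,d,e}}
  V1234={{a,b},{a,c},{a,d},{a,b,e},{a,c,d},{a,d,e}} V1235={{a,b},{a,c},{a,d},{c,e},{a,b,e},{a,c,d},{a,d,e},{c,d,e}} V1236={{c},{a,b},{a,c},{a,d},{c,d},{c,e},{a,b,e},{a,c,d},{a,d,e},{c,d,e}} V1245={{a,b},{a,c},{a,d},{a,b,e},{a,c,d},{a,d,e}} V1246={{a,b},{a,c},{a,d},{a,b,e},{a,c,d},{a,d,e}} V1256={{a,b},{a,c},{a,d},{c,e},{a,b,e},{a,c,d},{a,d,e},{c,d,e}} V1345={{a},{a,b},{a,c},{a,d},{a,e},{a,b,e},{a,c,d},{a,d,e}} V1346={{a},{a,b},{a,c},{a,d},{a,e},{a,b,e},{a,c,d},{a,d,e}} V1356={{a},{a,b},{a,c},{a,d},{a,e},{c,e},{a,b,e},{a,c,d},{a,d,e},{c,d,e}} V1456={{a},{a,b},{a,c},{a,d},{a,e},{a,b,e},{a,c,d},{a,d,e}} V2345={{a,b},{a,c},{a,d},{a,b,e},{a,c,d},{a,d,e}} V2346={{a,b},{a,c},{a,d},{a,b,e},{a,c,d},{a,d,e}} V2356={{a,b},{a,c},{a,d},{c,e},{d,e},{a,b,e},{a,c,d},{a,d,e},{c,d,e}} V2456={{a,b},{a,c},{a,d},{b,e},{a,b,e},{a,c,d},{a,d,e}} V3456={{a},{a,b},{a,c},{a,d},{a,e},{a,b,e},{a,c,d},{a,d,e}}
  V12345={{a,b},{a,c},{a,d},{a,b,e},{a,c,d},{a,d,e}} V12346={{a,b},{a,c},{a,d},{a,b,e},{a,c,d},{a,d,e}} V12356={{a,b},{a,c},{a,d},{c,e},{a,b,e},{a,c,d},{a,d,e},{c,d,e}} V12456={{a,b},{a,c},{a,d},{a,b,e},{a,c,d},{a,d,e}} V13456={{a},{a,b},{a,c},{a,d},{a,e},{a,b,e},{a,c,d},{a,d,e}} V23456={{a,b},{a,c},{a,d},{a,b,e},{a,c,d},{a,d,e}}
  V123456={{a,b},{a,c},{a,d},{a,b,e},{a,c,d},{a,d,e}}
C dims 6,15,20,15; δ0: rk 5, SNF 1^5; δ1: rk 10, SNF 1^10; δ2: rk 10, SNF 1^10
Ȟ^0 = (6 − 5) − 0 = 1, so Ȟ^0 ≅ Z
Ȟ^1 = (15 − 10) − 5 = 0, so Ȟ^1 ≅ 0
Ȟ^2 = (20 − 10) − 10 = 0, so Ȟ^2 ≅ 0

Ȟ^0(U;F) ≅ Z; Ȟ^1(U;F) ≅ 0; Ȟ^2(U;F) ≅ 0


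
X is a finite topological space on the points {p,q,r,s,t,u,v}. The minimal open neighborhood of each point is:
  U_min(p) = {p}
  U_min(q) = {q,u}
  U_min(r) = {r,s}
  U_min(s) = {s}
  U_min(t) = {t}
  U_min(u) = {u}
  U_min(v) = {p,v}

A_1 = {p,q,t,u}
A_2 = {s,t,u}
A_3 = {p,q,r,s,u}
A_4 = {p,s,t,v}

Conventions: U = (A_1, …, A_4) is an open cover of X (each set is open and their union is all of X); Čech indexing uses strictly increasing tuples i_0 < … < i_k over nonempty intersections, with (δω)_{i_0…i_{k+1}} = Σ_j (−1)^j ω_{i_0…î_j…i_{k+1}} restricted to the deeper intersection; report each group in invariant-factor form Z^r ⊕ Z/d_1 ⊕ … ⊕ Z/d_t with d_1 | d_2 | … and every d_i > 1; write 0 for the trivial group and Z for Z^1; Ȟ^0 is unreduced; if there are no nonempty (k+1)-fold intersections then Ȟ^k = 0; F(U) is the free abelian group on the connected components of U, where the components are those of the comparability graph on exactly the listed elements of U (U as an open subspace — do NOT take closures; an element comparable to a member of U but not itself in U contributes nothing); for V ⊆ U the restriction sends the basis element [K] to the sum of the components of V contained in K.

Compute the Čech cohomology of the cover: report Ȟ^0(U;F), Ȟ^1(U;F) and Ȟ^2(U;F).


Ȟ^0(U;F) ≅ Z^4; Ȟ^1(U;F) ≅ 0; Ȟ^2(U;F) ≅ 0

nerve of the cover:
  A12={t,u} A13={p,q,u} A14={p,t} A23={s,u} A24={s,t} A34={p,s}
  A123={u} A124={t} A134={p} A234={s}
components per intersection:
  A1: {p} {q,u} {t}
  A2: {s} {t} {u}
  A3: {p} {q,u} {r,s}
  A4: {p,v} {s} {t}
  A12: {t} {u}
  A13: {p} {q,u}
  A14: {p} {t}
  A23: {s} {u}
  A24: {s} {t}
  A34: {p} {s}
  A123: {u}
  A124: {t}
  A134: {p}
  A234: {s}
C dims 12,12,4; δ0: rk 8, SNF 1^8; δ1: rk 4, SNF 1^4
Ȟ^0 = (12 − 8) − 0 = 4, so Ȟ^0 ≅ Z^4
Ȟ^1 = (12 − 4) − 8 = 0, so Ȟ^1 ≅ 0
Ȟ^2 = (4 − 0) − 4 = 0, so Ȟ^2 ≅ 0
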